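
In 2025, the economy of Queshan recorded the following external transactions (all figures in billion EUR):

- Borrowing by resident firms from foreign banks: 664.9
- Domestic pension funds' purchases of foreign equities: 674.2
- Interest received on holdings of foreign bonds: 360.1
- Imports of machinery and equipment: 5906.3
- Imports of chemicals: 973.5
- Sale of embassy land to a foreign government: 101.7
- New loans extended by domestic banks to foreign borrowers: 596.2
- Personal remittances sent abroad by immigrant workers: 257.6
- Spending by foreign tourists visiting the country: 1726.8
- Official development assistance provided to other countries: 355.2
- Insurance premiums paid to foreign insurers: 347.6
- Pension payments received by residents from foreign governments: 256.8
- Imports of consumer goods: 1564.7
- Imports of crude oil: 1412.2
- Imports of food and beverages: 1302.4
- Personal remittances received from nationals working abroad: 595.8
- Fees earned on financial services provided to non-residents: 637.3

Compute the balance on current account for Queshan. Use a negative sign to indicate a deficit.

Goods: -1412.2 - 1564.7 - 973.5 - 5906.3 - 1302.4 = -11159.1
Services: -347.6 + 637.3 + 1726.8 = 2016.5
Primary income: 360.1
Secondary income: 256.8 + 595.8 - 355.2 - 257.6 = 239.8
Current account = (-11159.1) + 2016.5 + 360.1 + 239.8 = -8542.7
(Excluded from the current account — financial account: borrowing by resident firms from foreign banks 664.9, domestic pension funds' purchases of foreign equities 674.2, new loans extended by domestic banks to foreign borrowers 596.2; capital account: sale of embassy land to a foreign government 101.7.)

-8542.7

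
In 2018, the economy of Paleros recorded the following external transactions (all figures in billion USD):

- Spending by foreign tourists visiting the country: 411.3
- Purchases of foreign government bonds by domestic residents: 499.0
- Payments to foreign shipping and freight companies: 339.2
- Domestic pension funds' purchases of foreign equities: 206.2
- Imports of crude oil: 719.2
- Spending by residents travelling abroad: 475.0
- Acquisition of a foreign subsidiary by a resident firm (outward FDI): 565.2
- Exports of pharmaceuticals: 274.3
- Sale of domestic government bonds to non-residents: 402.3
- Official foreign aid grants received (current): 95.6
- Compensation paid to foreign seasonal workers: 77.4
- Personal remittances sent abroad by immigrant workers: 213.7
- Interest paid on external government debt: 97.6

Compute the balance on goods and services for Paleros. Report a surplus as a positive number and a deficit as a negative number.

Goods: 274.3 - 719.2 = -444.9
Services: -475.0 + 411.3 - 339.2 = -402.9
Trade balance = -444.9 + (-402.9) = -847.8
(Excluded from the trade balance — financial account: purchases of foreign government bonds by domestic residents 499.0, domestic pension funds' purchases of foreign equities 206.2, acquisition of a foreign subsidiary by a resident firm (outward FDI) 565.2, sale of domestic government bonds to non-residents 402.3; secondary income: official foreign aid grants received (current) 95.6, personal remittances sent abroad by immigrant workers 213.7; primary income: compensation paid to foreign seasonal workers 77.4, interest paid on external government debt 97.6.)

-847.8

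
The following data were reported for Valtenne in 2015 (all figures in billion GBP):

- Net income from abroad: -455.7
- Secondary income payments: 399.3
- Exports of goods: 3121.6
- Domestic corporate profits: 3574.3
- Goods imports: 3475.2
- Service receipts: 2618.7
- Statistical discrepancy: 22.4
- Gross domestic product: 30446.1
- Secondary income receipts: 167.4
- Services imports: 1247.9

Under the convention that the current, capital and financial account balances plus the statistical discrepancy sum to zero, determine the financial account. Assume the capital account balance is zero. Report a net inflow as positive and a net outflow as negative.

-352.0

Goods balance = 3121.6 - 3475.2 = -353.6
Services balance = 2618.7 - 1247.9 = 1370.8
Trade balance (goods + services) = -353.6 + 1370.8 = 1017.2
Net primary income = -455.7
Net secondary income = 167.4 - 399.3 = -231.9
Current account = 1017.2 + (-455.7) + (-231.9) = 329.6
Financial account = -(329.6 + 22.4) = -352.0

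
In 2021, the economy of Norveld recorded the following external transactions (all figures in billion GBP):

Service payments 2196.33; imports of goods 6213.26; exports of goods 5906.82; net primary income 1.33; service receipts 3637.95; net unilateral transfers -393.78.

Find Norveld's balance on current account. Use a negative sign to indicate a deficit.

742.73

Goods balance = 5906.82 - 6213.26 = -306.44
Services balance = 3637.95 - 2196.33 = 1441.62
Trade balance (goods + services) = -306.44 + 1441.62 = 1135.18
Net primary income = 1.33
Net secondary income = -393.78
Current account = 1135.18 + 1.33 + (-393.78) = 742.73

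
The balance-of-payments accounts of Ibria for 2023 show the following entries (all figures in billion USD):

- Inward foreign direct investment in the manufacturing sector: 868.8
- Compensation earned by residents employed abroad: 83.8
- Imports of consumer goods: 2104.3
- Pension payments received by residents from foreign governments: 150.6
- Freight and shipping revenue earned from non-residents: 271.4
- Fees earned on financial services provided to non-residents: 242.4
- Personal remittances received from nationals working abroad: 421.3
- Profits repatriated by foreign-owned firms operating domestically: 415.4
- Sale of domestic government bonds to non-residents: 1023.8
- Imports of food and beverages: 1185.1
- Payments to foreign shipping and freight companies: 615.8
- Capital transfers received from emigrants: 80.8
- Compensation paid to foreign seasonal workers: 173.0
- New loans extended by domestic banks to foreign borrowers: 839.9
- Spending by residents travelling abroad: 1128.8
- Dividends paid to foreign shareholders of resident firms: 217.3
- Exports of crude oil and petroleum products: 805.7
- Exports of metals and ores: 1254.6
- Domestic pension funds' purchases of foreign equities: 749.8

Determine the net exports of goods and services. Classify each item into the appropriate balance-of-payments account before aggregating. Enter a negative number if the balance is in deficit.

-2459.9

Goods: 805.7 - 1185.1 - 2104.3 + 1254.6 = -1229.1
Services: 242.4 + 271.4 - 1128.8 - 615.8 = -1230.8
Trade balance = -1229.1 + (-1230.8) = -2459.9
(Excluded from the trade balance — financial account: inward foreign direct investment in the manufacturing sector 868.8, sale of domestic government bonds to non-residents 1023.8, new loans extended by domestic banks to foreign borrowers 839.9, domestic pension funds' purchases of foreign equities 749.8; primary income: compensation earned by residents employed abroad 83.8, profits repatriated by foreign-owned firms operating domestically 415.4, compensation paid to foreign seasonal workers 173.0, dividends paid to foreign shareholders of resident firms 217.3; secondary income: pension payments received by residents from foreign governments 150.6, personal remittances received from nationals working abroad 421.3; capital account: capital transfers received from emigrants 80.8.)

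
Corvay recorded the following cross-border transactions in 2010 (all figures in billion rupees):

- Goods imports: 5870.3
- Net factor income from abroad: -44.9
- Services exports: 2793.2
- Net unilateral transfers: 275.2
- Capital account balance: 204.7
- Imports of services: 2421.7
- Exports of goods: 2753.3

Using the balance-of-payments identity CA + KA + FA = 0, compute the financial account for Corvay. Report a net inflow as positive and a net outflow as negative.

Goods balance = 2753.3 - 5870.3 = -3117.0
Services balance = 2793.2 - 2421.7 = 371.5
Trade balance (goods + services) = -3117.0 + 371.5 = -2745.5
Net primary income = -44.9
Net secondary income = 275.2
Current account = -2745.5 + (-44.9) + 275.2 = -2515.2
Financial account = -(-2515.2 + 204.7) = 2310.5

2310.5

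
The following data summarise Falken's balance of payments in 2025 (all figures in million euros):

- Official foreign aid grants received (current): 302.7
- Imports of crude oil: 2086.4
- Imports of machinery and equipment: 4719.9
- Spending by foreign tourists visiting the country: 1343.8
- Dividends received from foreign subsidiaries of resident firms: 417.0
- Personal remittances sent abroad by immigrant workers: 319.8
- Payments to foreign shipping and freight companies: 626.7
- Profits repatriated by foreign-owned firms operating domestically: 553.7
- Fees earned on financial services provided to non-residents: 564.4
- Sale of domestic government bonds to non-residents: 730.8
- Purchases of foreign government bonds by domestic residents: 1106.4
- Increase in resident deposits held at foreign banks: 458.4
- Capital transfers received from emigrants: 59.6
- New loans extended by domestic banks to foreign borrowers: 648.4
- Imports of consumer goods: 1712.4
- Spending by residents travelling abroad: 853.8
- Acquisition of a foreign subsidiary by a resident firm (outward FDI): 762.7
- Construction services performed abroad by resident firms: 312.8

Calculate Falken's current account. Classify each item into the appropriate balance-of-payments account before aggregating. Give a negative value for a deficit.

-7932.0

Goods: -1712.4 - 2086.4 - 4719.9 = -8518.7
Services: -853.8 + 564.4 + 312.8 - 626.7 + 1343.8 = 740.5
Primary income: -553.7 + 417.0 = -136.7
Secondary income: -319.8 + 302.7 = -17.1
Current account = (-8518.7) + 740.5 + (-136.7) + (-17.1) = -7932.0
(Excluded from the current account — financial account: sale of domestic government bonds to non-residents 730.8, purchases of foreign government bonds by domestic residents 1106.4, increase in resident deposits held at foreign banks 458.4, new loans extended by domestic banks to foreign borrowers 648.4, acquisition of a foreign subsidiary by a resident firm (outward FDI) 762.7; capital account: capital transfers received from emigrants 59.6.)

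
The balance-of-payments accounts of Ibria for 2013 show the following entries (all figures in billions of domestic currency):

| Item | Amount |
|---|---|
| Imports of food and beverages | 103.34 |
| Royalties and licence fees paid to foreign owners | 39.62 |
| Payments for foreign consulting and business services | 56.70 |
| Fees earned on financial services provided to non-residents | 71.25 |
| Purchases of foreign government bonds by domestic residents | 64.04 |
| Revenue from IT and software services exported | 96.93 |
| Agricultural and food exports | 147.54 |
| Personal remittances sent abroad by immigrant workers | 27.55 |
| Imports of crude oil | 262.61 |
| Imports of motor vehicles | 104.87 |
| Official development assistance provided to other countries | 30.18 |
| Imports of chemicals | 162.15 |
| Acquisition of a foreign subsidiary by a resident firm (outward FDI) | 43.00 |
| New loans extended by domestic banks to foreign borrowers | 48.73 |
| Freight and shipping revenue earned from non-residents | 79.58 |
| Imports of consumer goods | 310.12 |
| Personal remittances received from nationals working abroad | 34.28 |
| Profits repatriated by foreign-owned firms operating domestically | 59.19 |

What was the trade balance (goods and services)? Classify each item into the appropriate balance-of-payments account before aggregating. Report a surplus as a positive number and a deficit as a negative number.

-644.11

Goods: 147.54 - 104.87 - 262.61 - 162.15 - 310.12 - 103.34 = -795.55
Services: -56.70 + 96.93 + 71.25 - 39.62 + 79.58 = 151.44
Trade balance = -795.55 + 151.44 = -644.11
(Excluded from the trade balance — financial account: purchases of foreign government bonds by domestic residents 64.04, acquisition of a foreign subsidiary by a resident firm (outward FDI) 43.00, new loans extended by domestic banks to foreign borrowers 48.73; secondary income: personal remittances sent abroad by immigrant workers 27.55, official development assistance provided to other countries 30.18, personal remittances received from nationals working abroad 34.28; primary income: profits repatriated by foreign-owned firms operating domestically 59.19.)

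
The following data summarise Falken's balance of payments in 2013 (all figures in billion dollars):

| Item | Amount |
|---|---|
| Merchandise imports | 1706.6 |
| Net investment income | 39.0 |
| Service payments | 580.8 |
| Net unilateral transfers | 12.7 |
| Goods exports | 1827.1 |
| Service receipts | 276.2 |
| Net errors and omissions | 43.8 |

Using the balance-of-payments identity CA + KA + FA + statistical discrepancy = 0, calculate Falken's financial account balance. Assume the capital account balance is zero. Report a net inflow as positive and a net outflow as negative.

88.6

Goods balance = 1827.1 - 1706.6 = 120.5
Services balance = 276.2 - 580.8 = -304.6
Trade balance (goods + services) = 120.5 + (-304.6) = -184.1
Net primary income = 39.0
Net secondary income = 12.7
Current account = -184.1 + 39.0 + 12.7 = -132.4
Financial account = -(-132.4 + 43.8) = 88.6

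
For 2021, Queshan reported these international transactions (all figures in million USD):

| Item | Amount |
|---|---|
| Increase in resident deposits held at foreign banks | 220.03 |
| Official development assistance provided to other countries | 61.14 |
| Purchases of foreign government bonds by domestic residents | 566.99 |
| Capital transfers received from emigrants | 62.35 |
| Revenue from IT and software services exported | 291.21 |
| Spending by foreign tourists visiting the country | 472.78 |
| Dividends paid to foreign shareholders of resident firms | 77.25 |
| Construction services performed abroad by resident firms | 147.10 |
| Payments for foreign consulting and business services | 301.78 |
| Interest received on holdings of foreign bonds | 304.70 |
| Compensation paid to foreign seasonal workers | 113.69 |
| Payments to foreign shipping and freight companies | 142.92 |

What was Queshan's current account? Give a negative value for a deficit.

519.01

Services: 291.21 - 142.92 + 472.78 + 147.10 - 301.78 = 466.39
Primary income: 304.70 - 113.69 - 77.25 = 113.76
Secondary income: -61.14
Current account = 466.39 + 113.76 + (-61.14) = 519.01
(Excluded from the current account — financial account: increase in resident deposits held at foreign banks 220.03, purchases of foreign government bonds by domestic residents 566.99; capital account: capital transfers received from emigrants 62.35.)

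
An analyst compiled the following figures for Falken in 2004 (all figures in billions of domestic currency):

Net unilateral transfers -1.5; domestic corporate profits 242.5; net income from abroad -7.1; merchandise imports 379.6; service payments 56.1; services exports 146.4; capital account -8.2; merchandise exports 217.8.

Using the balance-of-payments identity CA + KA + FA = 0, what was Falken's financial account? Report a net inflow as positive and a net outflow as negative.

88.3

Goods balance = 217.8 - 379.6 = -161.8
Services balance = 146.4 - 56.1 = 90.3
Trade balance (goods + services) = -161.8 + 90.3 = -71.5
Net primary income = -7.1
Net secondary income = -1.5
Current account = -71.5 + (-7.1) + (-1.5) = -80.1
Financial account = -(-80.1 + (-8.2)) = 88.3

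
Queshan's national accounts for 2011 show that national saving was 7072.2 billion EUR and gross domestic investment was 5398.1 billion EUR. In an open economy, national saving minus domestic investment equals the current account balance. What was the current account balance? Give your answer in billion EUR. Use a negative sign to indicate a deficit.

1674.1

CA = S - I = 7072.2 - 5398.1 = 1674.1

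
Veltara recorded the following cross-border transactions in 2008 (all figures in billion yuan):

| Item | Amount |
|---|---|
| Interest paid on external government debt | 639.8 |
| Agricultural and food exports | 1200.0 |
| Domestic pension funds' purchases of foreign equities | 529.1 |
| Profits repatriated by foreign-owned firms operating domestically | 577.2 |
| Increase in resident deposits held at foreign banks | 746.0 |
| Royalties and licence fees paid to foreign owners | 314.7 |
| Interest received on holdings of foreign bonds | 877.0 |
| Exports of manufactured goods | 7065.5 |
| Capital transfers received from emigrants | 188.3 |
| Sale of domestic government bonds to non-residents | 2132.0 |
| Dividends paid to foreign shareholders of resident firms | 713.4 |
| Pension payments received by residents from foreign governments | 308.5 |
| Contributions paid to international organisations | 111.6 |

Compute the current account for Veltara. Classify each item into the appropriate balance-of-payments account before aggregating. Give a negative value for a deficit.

Goods: 1200.0 + 7065.5 = 8265.5
Services: -314.7
Primary income: 877.0 - 639.8 - 713.4 - 577.2 = -1053.4
Secondary income: -111.6 + 308.5 = 196.9
Current account = 8265.5 + (-314.7) + (-1053.4) + 196.9 = 7094.3
(Excluded from the current account — financial account: domestic pension funds' purchases of foreign equities 529.1, increase in resident deposits held at foreign banks 746.0, sale of domestic government bonds to non-residents 2132.0; capital account: capital transfers received from emigrants 188.3.)

7094.3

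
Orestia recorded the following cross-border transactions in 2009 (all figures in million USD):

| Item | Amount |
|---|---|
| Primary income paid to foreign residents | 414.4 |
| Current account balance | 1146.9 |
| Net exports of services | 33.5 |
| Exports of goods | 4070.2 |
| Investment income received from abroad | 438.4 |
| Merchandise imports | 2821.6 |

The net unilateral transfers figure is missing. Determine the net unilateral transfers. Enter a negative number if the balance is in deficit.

-159.2

Current account = goods balance + services balance + net primary income + net secondary income
Sum of the known components = 1306.1
Net unilateral transfers = CA - (known components) = 1146.9 - 1306.1 = -159.2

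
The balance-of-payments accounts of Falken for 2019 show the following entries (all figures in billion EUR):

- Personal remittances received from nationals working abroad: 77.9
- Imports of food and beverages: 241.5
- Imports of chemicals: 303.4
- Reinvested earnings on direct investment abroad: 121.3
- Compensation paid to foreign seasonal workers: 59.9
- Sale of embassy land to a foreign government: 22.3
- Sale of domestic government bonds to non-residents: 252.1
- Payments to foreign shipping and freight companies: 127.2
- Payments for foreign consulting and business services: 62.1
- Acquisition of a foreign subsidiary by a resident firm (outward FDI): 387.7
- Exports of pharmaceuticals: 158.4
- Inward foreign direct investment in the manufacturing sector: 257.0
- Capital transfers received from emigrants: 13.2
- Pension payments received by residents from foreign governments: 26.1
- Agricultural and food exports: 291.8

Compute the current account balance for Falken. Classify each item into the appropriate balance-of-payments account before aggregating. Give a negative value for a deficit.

-118.6

Goods: -303.4 - 241.5 + 158.4 + 291.8 = -94.7
Services: -62.1 - 127.2 = -189.3
Primary income: -59.9 + 121.3 = 61.4
Secondary income: 26.1 + 77.9 = 104.0
Current account = (-94.7) + (-189.3) + 61.4 + 104.0 = -118.6
(Excluded from the current account — capital account: sale of embassy land to a foreign government 22.3, capital transfers received from emigrants 13.2; financial account: sale of domestic government bonds to non-residents 252.1, acquisition of a foreign subsidiary by a resident firm (outward FDI) 387.7, inward foreign direct investment in the manufacturing sector 257.0.)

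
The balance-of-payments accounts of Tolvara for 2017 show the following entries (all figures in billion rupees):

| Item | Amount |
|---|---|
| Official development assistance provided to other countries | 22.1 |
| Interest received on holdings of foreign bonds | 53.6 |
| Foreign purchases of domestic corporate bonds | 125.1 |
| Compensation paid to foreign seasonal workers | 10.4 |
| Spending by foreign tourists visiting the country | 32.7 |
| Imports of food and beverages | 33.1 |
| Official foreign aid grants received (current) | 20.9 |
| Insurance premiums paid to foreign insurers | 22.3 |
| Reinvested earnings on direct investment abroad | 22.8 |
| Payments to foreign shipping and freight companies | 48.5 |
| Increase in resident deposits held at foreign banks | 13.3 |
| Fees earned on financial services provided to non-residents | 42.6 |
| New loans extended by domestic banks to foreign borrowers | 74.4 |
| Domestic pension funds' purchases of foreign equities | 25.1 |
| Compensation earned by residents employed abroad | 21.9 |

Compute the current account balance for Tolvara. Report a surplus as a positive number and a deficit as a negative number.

58.1

Goods: -33.1
Services: -48.5 - 22.3 + 42.6 + 32.7 = 4.5
Primary income: 53.6 - 10.4 + 21.9 + 22.8 = 87.9
Secondary income: 20.9 - 22.1 = -1.2
Current account = (-33.1) + 4.5 + 87.9 + (-1.2) = 58.1
(Excluded from the current account — financial account: foreign purchases of domestic corporate bonds 125.1, increase in resident deposits held at foreign banks 13.3, new loans extended by domestic banks to foreign borrowers 74.4, domestic pension funds' purchases of foreign equities 25.1.)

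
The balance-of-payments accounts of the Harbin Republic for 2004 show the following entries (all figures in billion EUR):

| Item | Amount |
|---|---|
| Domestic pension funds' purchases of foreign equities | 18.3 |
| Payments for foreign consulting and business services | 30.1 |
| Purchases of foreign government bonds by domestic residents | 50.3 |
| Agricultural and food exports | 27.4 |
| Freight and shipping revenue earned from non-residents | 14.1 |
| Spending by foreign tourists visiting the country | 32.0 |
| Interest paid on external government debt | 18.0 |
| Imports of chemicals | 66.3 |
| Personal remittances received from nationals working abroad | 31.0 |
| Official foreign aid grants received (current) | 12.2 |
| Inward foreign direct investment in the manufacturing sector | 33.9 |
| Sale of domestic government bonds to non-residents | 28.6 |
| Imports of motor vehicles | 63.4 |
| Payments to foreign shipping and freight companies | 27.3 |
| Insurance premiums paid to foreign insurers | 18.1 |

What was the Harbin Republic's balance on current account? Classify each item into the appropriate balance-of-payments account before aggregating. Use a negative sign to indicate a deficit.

-106.5

Goods: 27.4 - 63.4 - 66.3 = -102.3
Services: -27.3 + 14.1 - 30.1 - 18.1 + 32.0 = -29.4
Primary income: -18.0
Secondary income: 12.2 + 31.0 = 43.2
Current account = (-102.3) + (-29.4) + (-18.0) + 43.2 = -106.5
(Excluded from the current account — financial account: domestic pension funds' purchases of foreign equities 18.3, purchases of foreign government bonds by domestic residents 50.3, inward foreign direct investment in the manufacturing sector 33.9, sale of domestic government bonds to non-residents 28.6.)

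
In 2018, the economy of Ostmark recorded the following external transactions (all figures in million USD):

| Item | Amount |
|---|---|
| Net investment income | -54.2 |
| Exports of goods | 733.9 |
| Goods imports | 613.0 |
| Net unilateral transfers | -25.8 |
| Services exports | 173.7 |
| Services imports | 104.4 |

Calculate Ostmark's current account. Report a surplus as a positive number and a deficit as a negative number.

Goods balance = 733.9 - 613.0 = 120.9
Services balance = 173.7 - 104.4 = 69.3
Trade balance (goods + services) = 120.9 + 69.3 = 190.2
Net primary income = -54.2
Net secondary income = -25.8
Current account = 190.2 + (-54.2) + (-25.8) = 110.2

110.2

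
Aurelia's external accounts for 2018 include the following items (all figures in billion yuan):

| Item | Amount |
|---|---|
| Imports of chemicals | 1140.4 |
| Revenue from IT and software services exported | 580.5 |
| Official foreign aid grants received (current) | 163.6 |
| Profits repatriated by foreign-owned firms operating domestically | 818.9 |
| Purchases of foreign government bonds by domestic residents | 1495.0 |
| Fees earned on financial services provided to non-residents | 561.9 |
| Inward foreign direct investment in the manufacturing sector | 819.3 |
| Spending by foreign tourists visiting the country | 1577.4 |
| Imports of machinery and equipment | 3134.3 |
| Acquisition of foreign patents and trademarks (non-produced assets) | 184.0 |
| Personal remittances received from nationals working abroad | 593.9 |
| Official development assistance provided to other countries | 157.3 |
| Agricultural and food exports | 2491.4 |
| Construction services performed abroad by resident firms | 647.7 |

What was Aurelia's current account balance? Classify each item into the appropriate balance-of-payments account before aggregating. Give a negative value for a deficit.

1365.5

Goods: -1140.4 + 2491.4 - 3134.3 = -1783.3
Services: 647.7 + 580.5 + 561.9 + 1577.4 = 3367.5
Primary income: -818.9
Secondary income: 163.6 - 157.3 + 593.9 = 600.2
Current account = (-1783.3) + 3367.5 + (-818.9) + 600.2 = 1365.5
(Excluded from the current account — financial account: purchases of foreign government bonds by domestic residents 1495.0, inward foreign direct investment in the manufacturing sector 819.3; capital account: acquisition of foreign patents and trademarks (non-produced assets) 184.0.)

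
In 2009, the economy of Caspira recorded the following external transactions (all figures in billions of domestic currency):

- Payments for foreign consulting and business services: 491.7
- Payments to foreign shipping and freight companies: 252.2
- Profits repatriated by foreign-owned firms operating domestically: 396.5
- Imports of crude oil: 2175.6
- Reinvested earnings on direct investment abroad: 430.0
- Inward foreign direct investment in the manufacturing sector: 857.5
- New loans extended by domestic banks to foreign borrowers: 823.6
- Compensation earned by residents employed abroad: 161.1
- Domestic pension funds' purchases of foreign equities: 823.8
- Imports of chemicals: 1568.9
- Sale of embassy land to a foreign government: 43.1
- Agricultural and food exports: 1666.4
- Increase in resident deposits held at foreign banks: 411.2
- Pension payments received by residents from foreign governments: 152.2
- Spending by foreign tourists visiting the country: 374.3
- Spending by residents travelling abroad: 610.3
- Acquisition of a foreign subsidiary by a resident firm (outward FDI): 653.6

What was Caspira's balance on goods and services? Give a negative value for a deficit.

Goods: -1568.9 + 1666.4 - 2175.6 = -2078.1
Services: 374.3 - 491.7 - 252.2 - 610.3 = -979.9
Trade balance = -2078.1 + (-979.9) = -3058.0
(Excluded from the trade balance — primary income: profits repatriated by foreign-owned firms operating domestically 396.5, reinvested earnings on direct investment abroad 430.0, compensation earned by residents employed abroad 161.1; financial account: inward foreign direct investment in the manufacturing sector 857.5, new loans extended by domestic banks to foreign borrowers 823.6, domestic pension funds' purchases of foreign equities 823.8, increase in resident deposits held at foreign banks 411.2, acquisition of a foreign subsidiary by a resident firm (outward FDI) 653.6; capital account: sale of embassy land to a foreign government 43.1; secondary income: pension payments received by residents from foreign governments 152.2.)

-3058.0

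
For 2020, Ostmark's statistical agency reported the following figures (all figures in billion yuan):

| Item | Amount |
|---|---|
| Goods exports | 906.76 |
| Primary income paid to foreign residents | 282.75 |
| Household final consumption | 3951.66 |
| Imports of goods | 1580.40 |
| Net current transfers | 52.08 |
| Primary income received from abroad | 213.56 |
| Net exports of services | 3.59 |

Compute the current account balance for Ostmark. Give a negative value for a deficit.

-687.16

Goods balance = 906.76 - 1580.40 = -673.64
Services balance = 3.59
Trade balance (goods + services) = -673.64 + 3.59 = -670.05
Net primary income = 213.56 - 282.75 = -69.19
Net secondary income = 52.08
Current account = -670.05 + (-69.19) + 52.08 = -687.16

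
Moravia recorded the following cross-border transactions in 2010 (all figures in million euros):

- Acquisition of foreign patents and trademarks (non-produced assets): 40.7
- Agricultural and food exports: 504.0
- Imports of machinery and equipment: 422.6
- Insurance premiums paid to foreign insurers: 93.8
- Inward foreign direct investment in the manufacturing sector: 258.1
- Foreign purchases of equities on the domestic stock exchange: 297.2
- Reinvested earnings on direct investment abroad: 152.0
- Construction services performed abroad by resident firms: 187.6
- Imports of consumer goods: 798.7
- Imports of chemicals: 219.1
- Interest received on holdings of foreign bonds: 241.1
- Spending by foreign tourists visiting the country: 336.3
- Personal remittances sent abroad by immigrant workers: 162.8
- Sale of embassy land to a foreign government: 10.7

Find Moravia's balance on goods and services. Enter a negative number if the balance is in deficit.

-506.3

Goods: -422.6 - 798.7 - 219.1 + 504.0 = -936.4
Services: 187.6 + 336.3 - 93.8 = 430.1
Trade balance = -936.4 + 430.1 = -506.3
(Excluded from the trade balance — capital account: acquisition of foreign patents and trademarks (non-produced assets) 40.7, sale of embassy land to a foreign government 10.7; financial account: inward foreign direct investment in the manufacturing sector 258.1, foreign purchases of equities on the domestic stock exchange 297.2; primary income: reinvested earnings on direct investment abroad 152.0, interest received on holdings of foreign bonds 241.1; secondary income: personal remittances sent abroad by immigrant workers 162.8.)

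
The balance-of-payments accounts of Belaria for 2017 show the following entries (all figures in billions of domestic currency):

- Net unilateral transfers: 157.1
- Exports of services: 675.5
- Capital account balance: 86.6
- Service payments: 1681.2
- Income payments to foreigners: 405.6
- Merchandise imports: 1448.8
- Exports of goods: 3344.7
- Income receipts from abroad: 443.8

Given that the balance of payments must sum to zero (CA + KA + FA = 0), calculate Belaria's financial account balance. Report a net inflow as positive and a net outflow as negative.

-1172.1

Goods balance = 3344.7 - 1448.8 = 1895.9
Services balance = 675.5 - 1681.2 = -1005.7
Trade balance (goods + services) = 1895.9 + (-1005.7) = 890.2
Net primary income = 443.8 - 405.6 = 38.2
Net secondary income = 157.1
Current account = 890.2 + 38.2 + 157.1 = 1085.5
Financial account = -(1085.5 + 86.6) = -1172.1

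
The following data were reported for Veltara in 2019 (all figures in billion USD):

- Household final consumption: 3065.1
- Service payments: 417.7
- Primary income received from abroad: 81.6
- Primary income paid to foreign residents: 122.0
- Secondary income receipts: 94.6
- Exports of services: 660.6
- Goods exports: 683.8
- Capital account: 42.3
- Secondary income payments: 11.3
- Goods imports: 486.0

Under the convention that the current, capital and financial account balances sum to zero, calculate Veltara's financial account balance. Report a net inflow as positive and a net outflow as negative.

-525.9

Goods balance = 683.8 - 486.0 = 197.8
Services balance = 660.6 - 417.7 = 242.9
Trade balance (goods + services) = 197.8 + 242.9 = 440.7
Net primary income = 81.6 - 122.0 = -40.4
Net secondary income = 94.6 - 11.3 = 83.3
Current account = 440.7 + (-40.4) + 83.3 = 483.6
Financial account = -(483.6 + 42.3) = -525.9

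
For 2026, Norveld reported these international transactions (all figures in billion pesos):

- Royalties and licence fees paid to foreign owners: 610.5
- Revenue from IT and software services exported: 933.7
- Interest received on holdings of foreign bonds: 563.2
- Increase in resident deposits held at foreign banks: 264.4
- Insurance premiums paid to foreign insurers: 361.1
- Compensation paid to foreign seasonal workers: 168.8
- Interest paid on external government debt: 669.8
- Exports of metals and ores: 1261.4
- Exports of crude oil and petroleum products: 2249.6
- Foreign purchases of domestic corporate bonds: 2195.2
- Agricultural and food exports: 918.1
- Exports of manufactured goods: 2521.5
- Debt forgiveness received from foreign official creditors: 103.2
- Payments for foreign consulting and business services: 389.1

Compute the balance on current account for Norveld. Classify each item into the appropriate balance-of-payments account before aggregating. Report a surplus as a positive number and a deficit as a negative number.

Goods: 1261.4 + 918.1 + 2521.5 + 2249.6 = 6950.6
Services: -610.5 + 933.7 - 389.1 - 361.1 = -427.0
Primary income: -669.8 + 563.2 - 168.8 = -275.4
Current account = 6950.6 + (-427.0) + (-275.4) = 6248.2
(Excluded from the current account — financial account: increase in resident deposits held at foreign banks 264.4, foreign purchases of domestic corporate bonds 2195.2; capital account: debt forgiveness received from foreign official creditors 103.2.)

6248.2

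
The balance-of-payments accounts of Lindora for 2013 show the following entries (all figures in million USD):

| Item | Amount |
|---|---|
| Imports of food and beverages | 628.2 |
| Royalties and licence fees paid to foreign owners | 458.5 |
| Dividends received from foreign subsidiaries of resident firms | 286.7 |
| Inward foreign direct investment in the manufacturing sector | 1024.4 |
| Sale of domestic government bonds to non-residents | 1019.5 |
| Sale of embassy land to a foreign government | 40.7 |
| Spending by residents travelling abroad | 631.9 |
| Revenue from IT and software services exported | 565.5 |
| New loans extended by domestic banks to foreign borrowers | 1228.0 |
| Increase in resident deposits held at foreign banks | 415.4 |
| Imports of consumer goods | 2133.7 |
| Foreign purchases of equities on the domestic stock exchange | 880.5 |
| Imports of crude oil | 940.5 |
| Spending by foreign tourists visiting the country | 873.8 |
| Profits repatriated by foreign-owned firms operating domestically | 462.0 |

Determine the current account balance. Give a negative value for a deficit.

-3528.8

Goods: -628.2 - 940.5 - 2133.7 = -3702.4
Services: 565.5 + 873.8 - 631.9 - 458.5 = 348.9
Primary income: -462.0 + 286.7 = -175.3
Current account = (-3702.4) + 348.9 + (-175.3) = -3528.8
(Excluded from the current account — financial account: inward foreign direct investment in the manufacturing sector 1024.4, sale of domestic government bonds to non-residents 1019.5, new loans extended by domestic banks to foreign borrowers 1228.0, increase in resident deposits held at foreign banks 415.4, foreign purchases of equities on the domestic stock exchange 880.5; capital account: sale of embassy land to a foreign government 40.7.)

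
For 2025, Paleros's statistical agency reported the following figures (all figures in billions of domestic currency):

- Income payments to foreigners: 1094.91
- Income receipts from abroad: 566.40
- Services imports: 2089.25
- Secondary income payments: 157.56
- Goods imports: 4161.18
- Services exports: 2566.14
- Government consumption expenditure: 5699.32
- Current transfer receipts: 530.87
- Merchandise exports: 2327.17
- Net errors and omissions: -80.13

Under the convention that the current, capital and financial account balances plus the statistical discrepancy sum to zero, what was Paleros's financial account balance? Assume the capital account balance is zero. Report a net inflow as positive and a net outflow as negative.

1592.45

Goods balance = 2327.17 - 4161.18 = -1834.01
Services balance = 2566.14 - 2089.25 = 476.89
Trade balance (goods + services) = -1834.01 + 476.89 = -1357.12
Net primary income = 566.40 - 1094.91 = -528.51
Net secondary income = 530.87 - 157.56 = 373.31
Current account = -1357.12 + (-528.51) + 373.31 = -1512.32
Financial account = -(-1512.32 + (-80.13)) = 1592.45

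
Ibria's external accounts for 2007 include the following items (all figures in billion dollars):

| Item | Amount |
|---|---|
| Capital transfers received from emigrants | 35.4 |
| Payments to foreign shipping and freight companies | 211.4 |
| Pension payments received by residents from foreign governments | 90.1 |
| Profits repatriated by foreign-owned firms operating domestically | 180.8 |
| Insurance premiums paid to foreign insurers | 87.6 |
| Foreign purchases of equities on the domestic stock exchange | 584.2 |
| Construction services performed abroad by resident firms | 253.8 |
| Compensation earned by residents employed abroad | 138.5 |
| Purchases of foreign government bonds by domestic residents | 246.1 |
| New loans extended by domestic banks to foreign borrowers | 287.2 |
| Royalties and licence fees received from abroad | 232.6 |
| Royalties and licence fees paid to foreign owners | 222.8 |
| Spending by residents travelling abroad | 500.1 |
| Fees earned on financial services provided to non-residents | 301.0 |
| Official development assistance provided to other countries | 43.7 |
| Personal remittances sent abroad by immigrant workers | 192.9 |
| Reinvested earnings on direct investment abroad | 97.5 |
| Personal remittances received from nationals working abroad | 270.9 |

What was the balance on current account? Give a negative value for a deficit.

Services: -87.6 - 500.1 - 222.8 + 253.8 + 301.0 - 211.4 + 232.6 = -234.5
Primary income: -180.8 + 138.5 + 97.5 = 55.2
Secondary income: 270.9 - 192.9 - 43.7 + 90.1 = 124.4
Current account = (-234.5) + 55.2 + 124.4 = -54.9
(Excluded from the current account — capital account: capital transfers received from emigrants 35.4; financial account: foreign purchases of equities on the domestic stock exchange 584.2, purchases of foreign government bonds by domestic residents 246.1, new loans extended by domestic banks to foreign borrowers 287.2.)

-54.9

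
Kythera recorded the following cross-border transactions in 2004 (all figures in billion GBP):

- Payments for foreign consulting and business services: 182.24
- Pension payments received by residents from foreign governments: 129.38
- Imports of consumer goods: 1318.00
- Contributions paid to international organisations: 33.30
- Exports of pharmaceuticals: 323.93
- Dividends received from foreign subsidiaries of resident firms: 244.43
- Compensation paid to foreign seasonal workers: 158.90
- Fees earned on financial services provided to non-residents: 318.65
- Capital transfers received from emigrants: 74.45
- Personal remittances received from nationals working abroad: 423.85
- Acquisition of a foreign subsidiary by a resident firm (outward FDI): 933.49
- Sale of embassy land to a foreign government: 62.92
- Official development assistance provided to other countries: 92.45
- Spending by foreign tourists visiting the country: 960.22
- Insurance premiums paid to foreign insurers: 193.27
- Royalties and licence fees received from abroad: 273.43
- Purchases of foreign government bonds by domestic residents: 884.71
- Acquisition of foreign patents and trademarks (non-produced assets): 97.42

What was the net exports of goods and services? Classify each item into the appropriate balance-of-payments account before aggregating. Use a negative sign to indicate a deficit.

Goods: 323.93 - 1318.00 = -994.07
Services: -182.24 + 960.22 - 193.27 + 273.43 + 318.65 = 1176.79
Trade balance = -994.07 + 1176.79 = 182.72
(Excluded from the trade balance — secondary income: pension payments received by residents from foreign governments 129.38, contributions paid to international organisations 33.30, personal remittances received from nationals working abroad 423.85, official development assistance provided to other countries 92.45; primary income: dividends received from foreign subsidiaries of resident firms 244.43, compensation paid to foreign seasonal workers 158.90; capital account: capital transfers received from emigrants 74.45, sale of embassy land to a foreign government 62.92, acquisition of foreign patents and trademarks (non-produced assets) 97.42; financial account: acquisition of a foreign subsidiary by a resident firm (outward FDI) 933.49, purchases of foreign government bonds by domestic residents 884.71.)

182.72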